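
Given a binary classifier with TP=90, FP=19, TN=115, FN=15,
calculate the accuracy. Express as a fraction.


Accuracy = (TP + TN) / (TP + TN + FP + FN) = (90 + 115) / 239 = 205/239.

205/239


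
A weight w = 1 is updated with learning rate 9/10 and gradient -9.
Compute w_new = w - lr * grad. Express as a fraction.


w_new = 1 - 9/10 * -9 = 1 - -81/10 = 91/10.

91/10


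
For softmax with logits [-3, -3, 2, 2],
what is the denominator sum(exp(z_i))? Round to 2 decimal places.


Denom = e^-3=0.0498 + e^-3=0.0498 + e^2=7.3891 + e^2=7.3891. Sum = 14.8778, which rounds to 14.88.

14.88


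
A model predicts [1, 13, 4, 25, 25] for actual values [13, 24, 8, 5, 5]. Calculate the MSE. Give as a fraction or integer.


MSE = (1/5) * ((13-1)^2=144 + (24-13)^2=121 + (8-4)^2=16 + (5-25)^2=400 + (5-25)^2=400). Sum = 1081. MSE = 1081/5.

1081/5


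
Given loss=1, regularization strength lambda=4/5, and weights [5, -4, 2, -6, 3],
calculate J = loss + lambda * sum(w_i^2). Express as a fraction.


L2 sq norm = sum(w^2) = 90. J = 1 + 4/5 * 90 = 73.

73


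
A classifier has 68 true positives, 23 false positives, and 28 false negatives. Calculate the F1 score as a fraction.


Precision = 68/91 = 68/91. Recall = 68/96 = 17/24. F1 = 2*P*R/(P+R) = 8/11.

8/11


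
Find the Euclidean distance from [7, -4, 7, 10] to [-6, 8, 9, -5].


d = sqrt(sum of squared differences). (7--6)^2=169, (-4-8)^2=144, (7-9)^2=4, (10--5)^2=225. Sum = 542.

sqrt(542)


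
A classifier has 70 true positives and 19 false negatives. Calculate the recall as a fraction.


Recall = TP / (TP + FN) = 70 / 89 = 70/89.

70/89


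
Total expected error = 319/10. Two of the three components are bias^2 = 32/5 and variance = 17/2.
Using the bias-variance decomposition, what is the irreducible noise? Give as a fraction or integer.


Total error = bias^2 + variance + irreducible noise. So irreducible noise = 319/10 - 32/5 - 17/2 = 17.

17


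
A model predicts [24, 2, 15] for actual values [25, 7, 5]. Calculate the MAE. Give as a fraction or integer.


MAE = (1/3) * (|25-24|=1 + |7-2|=5 + |5-15|=10). Sum = 16. MAE = 16/3.

16/3


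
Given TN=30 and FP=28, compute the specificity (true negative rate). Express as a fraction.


Specificity = TN / (TN + FP) = 30 / 58 = 15/29.

15/29


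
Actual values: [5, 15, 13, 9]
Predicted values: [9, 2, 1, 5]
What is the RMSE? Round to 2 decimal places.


MSE = 86.2500. RMSE = sqrt(86.2500) = 9.29.

9.29


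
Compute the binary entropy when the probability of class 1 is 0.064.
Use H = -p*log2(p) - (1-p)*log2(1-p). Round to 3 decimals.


H = -0.064*log2(0.064) - 0.936*log2(0.936) = 0.343.

0.343


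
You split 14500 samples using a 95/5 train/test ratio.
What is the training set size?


Test set = 14500 * 5% = 725. Training set = 14500 - 725 = 13775.

13775


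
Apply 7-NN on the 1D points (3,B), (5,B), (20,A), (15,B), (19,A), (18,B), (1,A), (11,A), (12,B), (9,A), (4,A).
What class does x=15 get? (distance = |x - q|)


Distances: |3-15|=12, |5-15|=10, |20-15|=5, |15-15|=0, |19-15|=4, |18-15|=3, |1-15|=14, |11-15|=4, |12-15|=3, |9-15|=6, |4-15|=11. 7 nearest: (15,B), (18,B), (12,B), (19,A), (11,A), (20,A), (9,A). Counts: {'B': 3, 'A': 4}. Majority class: A.

A


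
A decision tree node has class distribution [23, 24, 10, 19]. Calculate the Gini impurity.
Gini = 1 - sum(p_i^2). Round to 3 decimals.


Total = 76. Proportions: 23/76, 24/76, 10/76, 19/76. sum(p_i^2) = 0.2711. Gini = 1 - 0.2711 = 0.7289, which rounds to 0.729.

0.729


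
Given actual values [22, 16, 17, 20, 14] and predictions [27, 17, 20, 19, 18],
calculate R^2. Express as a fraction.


Mean(y) = 89/5. SS_res = 52. SS_tot = 204/5. R^2 = 1 - 52/(204/5) = -14/51.

-14/51


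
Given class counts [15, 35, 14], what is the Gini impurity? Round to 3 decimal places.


Total = 64. Proportions: 15/64, 35/64, 14/64. sum(p_i^2) = 0.4019. Gini = 1 - 0.4019 = 0.5981, which rounds to 0.598.

0.598


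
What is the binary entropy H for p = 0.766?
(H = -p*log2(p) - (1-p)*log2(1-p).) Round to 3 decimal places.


H = -0.766*log2(0.766) - 0.234*log2(0.234) = 0.785.

0.785


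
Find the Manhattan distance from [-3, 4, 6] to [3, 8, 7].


d = sum of absolute differences: |-3-3|=6 + |4-8|=4 + |6-7|=1 = 11.

11


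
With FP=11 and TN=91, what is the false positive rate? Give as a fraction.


FPR = FP / (FP + TN) = 11 / 102 = 11/102.

11/102


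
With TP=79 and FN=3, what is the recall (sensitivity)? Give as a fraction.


Recall = TP / (TP + FN) = 79 / 82 = 79/82.

79/82


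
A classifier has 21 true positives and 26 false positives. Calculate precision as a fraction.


Precision = TP / (TP + FP) = 21 / 47 = 21/47.

21/47


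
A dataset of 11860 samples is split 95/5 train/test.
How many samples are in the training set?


Test set = 11860 * 5% = 593. Training set = 11860 - 593 = 11267.

11267


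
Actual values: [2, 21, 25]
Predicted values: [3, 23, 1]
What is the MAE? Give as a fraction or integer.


MAE = (1/3) * (|2-3|=1 + |21-23|=2 + |25-1|=24). Sum = 27. MAE = 9.

9


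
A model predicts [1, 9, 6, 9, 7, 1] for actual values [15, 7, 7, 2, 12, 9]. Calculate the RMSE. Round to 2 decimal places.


MSE = 56.5000. RMSE = sqrt(56.5000) = 7.52.

7.52


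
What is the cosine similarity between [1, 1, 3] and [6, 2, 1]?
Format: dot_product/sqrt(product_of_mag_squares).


dot = 11. |a|^2 = 11, |b|^2 = 41. cos = 11/sqrt(451).

11/sqrt(451)


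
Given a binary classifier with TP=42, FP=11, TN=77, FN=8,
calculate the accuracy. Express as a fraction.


Accuracy = (TP + TN) / (TP + TN + FP + FN) = (42 + 77) / 138 = 119/138.

119/138


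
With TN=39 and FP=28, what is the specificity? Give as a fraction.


Specificity = TN / (TN + FP) = 39 / 67 = 39/67.

39/67


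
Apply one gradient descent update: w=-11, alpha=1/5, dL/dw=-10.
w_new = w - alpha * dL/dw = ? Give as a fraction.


w_new = -11 - 1/5 * -10 = -11 - -2 = -9.

-9


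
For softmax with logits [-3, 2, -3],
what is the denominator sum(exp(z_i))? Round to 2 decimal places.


Denom = e^-3=0.0498 + e^2=7.3891 + e^-3=0.0498. Sum = 7.4887, which rounds to 7.49.

7.49


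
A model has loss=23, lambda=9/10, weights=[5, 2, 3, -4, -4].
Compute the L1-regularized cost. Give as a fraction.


L1 norm = sum(|w|) = 18. J = 23 + 9/10 * 18 = 196/5.

196/5


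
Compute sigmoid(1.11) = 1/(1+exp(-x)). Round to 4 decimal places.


sigma(1.11) = 1/(1+e^(-1.11)) = 1/(1+0.329559) = 1/1.329559 = 0.7521.

0.7521


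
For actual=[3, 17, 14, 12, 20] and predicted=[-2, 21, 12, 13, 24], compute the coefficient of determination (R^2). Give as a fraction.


Mean(y) = 66/5. SS_res = 62. SS_tot = 834/5. R^2 = 1 - 62/(834/5) = 262/417.

262/417


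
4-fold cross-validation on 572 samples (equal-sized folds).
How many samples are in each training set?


Each validation fold has 572/4 = 143 samples. Training set = 572 - 143 = 429.

429


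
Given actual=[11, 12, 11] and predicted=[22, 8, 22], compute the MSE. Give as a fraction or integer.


MSE = (1/3) * ((11-22)^2=121 + (12-8)^2=16 + (11-22)^2=121). Sum = 258. MSE = 86.

86


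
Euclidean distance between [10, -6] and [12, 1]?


d = sqrt(sum of squared differences). (10-12)^2=4, (-6-1)^2=49. Sum = 53.

sqrt(53)


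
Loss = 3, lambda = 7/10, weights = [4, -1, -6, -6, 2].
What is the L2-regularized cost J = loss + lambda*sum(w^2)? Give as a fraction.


L2 sq norm = sum(w^2) = 93. J = 3 + 7/10 * 93 = 681/10.

681/10


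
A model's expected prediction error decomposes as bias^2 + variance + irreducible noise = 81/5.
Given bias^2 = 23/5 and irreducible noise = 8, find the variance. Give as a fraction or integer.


Total error = bias^2 + variance + irreducible noise. So variance = 81/5 - 23/5 - 8 = 18/5.

18/5


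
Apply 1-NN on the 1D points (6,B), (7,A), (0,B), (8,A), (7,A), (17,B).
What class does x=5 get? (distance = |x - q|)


Distances: |6-5|=1, |7-5|=2, |0-5|=5, |8-5|=3, |7-5|=2, |17-5|=12. 1 nearest: (6,B). Counts: {'B': 1}. Majority class: B.

B


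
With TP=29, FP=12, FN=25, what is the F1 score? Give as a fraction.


Precision = 29/41 = 29/41. Recall = 29/54 = 29/54. F1 = 2*P*R/(P+R) = 58/95.

58/95


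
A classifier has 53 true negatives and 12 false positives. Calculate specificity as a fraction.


Specificity = TN / (TN + FP) = 53 / 65 = 53/65.

53/65


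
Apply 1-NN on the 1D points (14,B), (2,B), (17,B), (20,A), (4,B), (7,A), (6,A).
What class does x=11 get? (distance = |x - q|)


Distances: |14-11|=3, |2-11|=9, |17-11|=6, |20-11|=9, |4-11|=7, |7-11|=4, |6-11|=5. 1 nearest: (14,B). Counts: {'B': 1}. Majority class: B.

B


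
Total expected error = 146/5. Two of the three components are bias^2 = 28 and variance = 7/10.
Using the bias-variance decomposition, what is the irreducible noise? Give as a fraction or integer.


Total error = bias^2 + variance + irreducible noise. So irreducible noise = 146/5 - 28 - 7/10 = 1/2.

1/2


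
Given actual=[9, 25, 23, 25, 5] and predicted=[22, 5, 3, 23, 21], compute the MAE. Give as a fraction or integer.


MAE = (1/5) * (|9-22|=13 + |25-5|=20 + |23-3|=20 + |25-23|=2 + |5-21|=16). Sum = 71. MAE = 71/5.

71/5


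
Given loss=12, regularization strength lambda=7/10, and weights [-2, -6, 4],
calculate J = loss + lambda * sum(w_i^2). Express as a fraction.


L2 sq norm = sum(w^2) = 56. J = 12 + 7/10 * 56 = 256/5.

256/5


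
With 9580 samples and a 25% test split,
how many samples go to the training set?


Test set = 9580 * 25% = 2395. Training set = 9580 - 2395 = 7185.

7185


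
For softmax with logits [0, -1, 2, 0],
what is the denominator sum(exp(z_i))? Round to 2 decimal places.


Denom = e^0=1.0000 + e^-1=0.3679 + e^2=7.3891 + e^0=1.0000. Sum = 9.7570, which rounds to 9.76.

9.76


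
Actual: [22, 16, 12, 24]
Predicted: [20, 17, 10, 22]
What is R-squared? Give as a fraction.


Mean(y) = 37/2. SS_res = 13. SS_tot = 91. R^2 = 1 - 13/(91) = 6/7.

6/7


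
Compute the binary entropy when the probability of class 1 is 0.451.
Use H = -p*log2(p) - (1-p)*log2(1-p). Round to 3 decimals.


H = -0.451*log2(0.451) - 0.549*log2(0.549) = 0.993.

0.993


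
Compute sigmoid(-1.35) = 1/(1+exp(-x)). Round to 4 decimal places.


sigma(-1.35) = 1/(1+e^(1.35)) = 1/(1+3.857426) = 1/4.857426 = 0.2059.

0.2059


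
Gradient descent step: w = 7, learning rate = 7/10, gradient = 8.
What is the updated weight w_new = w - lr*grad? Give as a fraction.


w_new = 7 - 7/10 * 8 = 7 - 28/5 = 7/5.

7/5


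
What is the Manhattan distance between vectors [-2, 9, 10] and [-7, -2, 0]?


d = sum of absolute differences: |-2--7|=5 + |9--2|=11 + |10-0|=10 = 26.

26


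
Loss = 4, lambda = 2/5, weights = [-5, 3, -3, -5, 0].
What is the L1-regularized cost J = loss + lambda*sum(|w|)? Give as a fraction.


L1 norm = sum(|w|) = 16. J = 4 + 2/5 * 16 = 52/5.

52/5


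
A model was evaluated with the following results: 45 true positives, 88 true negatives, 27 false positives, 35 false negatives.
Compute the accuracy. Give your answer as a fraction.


Accuracy = (TP + TN) / (TP + TN + FP + FN) = (45 + 88) / 195 = 133/195.

133/195


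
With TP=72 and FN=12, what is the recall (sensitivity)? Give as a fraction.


Recall = TP / (TP + FN) = 72 / 84 = 6/7.

6/7


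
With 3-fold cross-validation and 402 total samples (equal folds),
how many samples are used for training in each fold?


Each validation fold has 402/3 = 134 samples. Training set = 402 - 134 = 268.

268


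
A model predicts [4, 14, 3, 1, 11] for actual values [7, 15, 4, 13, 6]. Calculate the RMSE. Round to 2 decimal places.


MSE = 36.0000. RMSE = sqrt(36.0000) = 6.00.

6.00


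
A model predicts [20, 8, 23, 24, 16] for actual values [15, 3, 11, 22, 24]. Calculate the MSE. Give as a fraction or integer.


MSE = (1/5) * ((15-20)^2=25 + (3-8)^2=25 + (11-23)^2=144 + (22-24)^2=4 + (24-16)^2=64). Sum = 262. MSE = 262/5.

262/5


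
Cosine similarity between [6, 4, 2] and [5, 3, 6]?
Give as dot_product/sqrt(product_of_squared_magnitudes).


dot = 54. |a|^2 = 56, |b|^2 = 70. cos = 54/sqrt(3920).

54/sqrt(3920)


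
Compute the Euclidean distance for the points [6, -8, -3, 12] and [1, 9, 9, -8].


d = sqrt(sum of squared differences). (6-1)^2=25, (-8-9)^2=289, (-3-9)^2=144, (12--8)^2=400. Sum = 858.

sqrt(858)


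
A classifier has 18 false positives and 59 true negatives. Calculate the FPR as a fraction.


FPR = FP / (FP + TN) = 18 / 77 = 18/77.

18/77


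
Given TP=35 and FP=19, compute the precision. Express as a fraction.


Precision = TP / (TP + FP) = 35 / 54 = 35/54.

35/54


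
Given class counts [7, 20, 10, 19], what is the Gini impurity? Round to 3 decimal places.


Total = 56. Proportions: 7/56, 20/56, 10/56, 19/56. sum(p_i^2) = 0.2902. Gini = 1 - 0.2902 = 0.7098, which rounds to 0.710.

0.710


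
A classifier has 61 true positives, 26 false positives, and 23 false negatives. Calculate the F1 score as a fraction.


Precision = 61/87 = 61/87. Recall = 61/84 = 61/84. F1 = 2*P*R/(P+R) = 122/171.

122/171


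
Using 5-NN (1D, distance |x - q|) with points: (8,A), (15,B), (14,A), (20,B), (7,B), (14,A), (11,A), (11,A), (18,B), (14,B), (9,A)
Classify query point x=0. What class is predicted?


Distances: |8-0|=8, |15-0|=15, |14-0|=14, |20-0|=20, |7-0|=7, |14-0|=14, |11-0|=11, |11-0|=11, |18-0|=18, |14-0|=14, |9-0|=9. 5 nearest: (7,B), (8,A), (9,A), (11,A), (11,A). Counts: {'B': 1, 'A': 4}. Majority class: A.

A


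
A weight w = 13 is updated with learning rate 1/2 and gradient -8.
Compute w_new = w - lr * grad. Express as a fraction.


w_new = 13 - 1/2 * -8 = 13 - -4 = 17.

17


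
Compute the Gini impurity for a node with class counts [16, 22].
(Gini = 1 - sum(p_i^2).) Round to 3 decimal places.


Total = 38. Proportions: 16/38, 22/38. sum(p_i^2) = 0.5125. Gini = 1 - 0.5125 = 0.4875, which rounds to 0.488.

0.488


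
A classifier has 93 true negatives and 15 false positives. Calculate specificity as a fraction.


Specificity = TN / (TN + FP) = 93 / 108 = 31/36.

31/36


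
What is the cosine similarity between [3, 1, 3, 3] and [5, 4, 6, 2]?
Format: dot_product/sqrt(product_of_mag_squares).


dot = 43. |a|^2 = 28, |b|^2 = 81. cos = 43/sqrt(2268).

43/sqrt(2268)


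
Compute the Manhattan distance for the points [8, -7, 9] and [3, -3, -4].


d = sum of absolute differences: |8-3|=5 + |-7--3|=4 + |9--4|=13 = 22.

22


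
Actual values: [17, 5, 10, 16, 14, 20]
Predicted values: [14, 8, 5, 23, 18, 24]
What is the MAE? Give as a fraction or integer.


MAE = (1/6) * (|17-14|=3 + |5-8|=3 + |10-5|=5 + |16-23|=7 + |14-18|=4 + |20-24|=4). Sum = 26. MAE = 13/3.

13/3


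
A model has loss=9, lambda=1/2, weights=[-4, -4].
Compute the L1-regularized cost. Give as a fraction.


L1 norm = sum(|w|) = 8. J = 9 + 1/2 * 8 = 13.

13


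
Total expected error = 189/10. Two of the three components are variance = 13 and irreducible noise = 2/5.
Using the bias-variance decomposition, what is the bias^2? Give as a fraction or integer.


Total error = bias^2 + variance + irreducible noise. So bias^2 = 189/10 - 13 - 2/5 = 11/2.

11/2


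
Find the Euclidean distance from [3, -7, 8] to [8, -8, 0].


d = sqrt(sum of squared differences). (3-8)^2=25, (-7--8)^2=1, (8-0)^2=64. Sum = 90.

sqrt(90)


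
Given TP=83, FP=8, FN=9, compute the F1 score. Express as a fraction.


Precision = 83/91 = 83/91. Recall = 83/92 = 83/92. F1 = 2*P*R/(P+R) = 166/183.

166/183


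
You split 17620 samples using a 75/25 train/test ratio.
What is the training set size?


Test set = 17620 * 25% = 4405. Training set = 17620 - 4405 = 13215.

13215


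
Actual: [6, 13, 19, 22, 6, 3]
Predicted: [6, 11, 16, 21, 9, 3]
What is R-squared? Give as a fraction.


Mean(y) = 23/2. SS_res = 23. SS_tot = 603/2. R^2 = 1 - 23/(603/2) = 557/603.

557/603


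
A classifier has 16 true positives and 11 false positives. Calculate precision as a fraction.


Precision = TP / (TP + FP) = 16 / 27 = 16/27.

16/27


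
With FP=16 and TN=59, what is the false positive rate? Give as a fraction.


FPR = FP / (FP + TN) = 16 / 75 = 16/75.

16/75


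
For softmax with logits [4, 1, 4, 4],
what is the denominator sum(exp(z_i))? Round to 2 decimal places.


Denom = e^4=54.5982 + e^1=2.7183 + e^4=54.5982 + e^4=54.5982. Sum = 166.5129, which rounds to 166.51.

166.51


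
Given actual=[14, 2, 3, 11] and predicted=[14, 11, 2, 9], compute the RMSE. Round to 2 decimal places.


MSE = 21.5000. RMSE = sqrt(21.5000) = 4.64.

4.64


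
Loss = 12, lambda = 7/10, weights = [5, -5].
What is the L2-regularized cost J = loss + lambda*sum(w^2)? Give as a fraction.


L2 sq norm = sum(w^2) = 50. J = 12 + 7/10 * 50 = 47.

47


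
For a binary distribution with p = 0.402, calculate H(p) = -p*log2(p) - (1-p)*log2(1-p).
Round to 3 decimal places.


H = -0.402*log2(0.402) - 0.598*log2(0.598) = 0.972.

0.972


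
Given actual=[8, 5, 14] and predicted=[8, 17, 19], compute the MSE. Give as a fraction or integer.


MSE = (1/3) * ((8-8)^2=0 + (5-17)^2=144 + (14-19)^2=25). Sum = 169. MSE = 169/3.

169/3


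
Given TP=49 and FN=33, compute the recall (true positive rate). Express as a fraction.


Recall = TP / (TP + FN) = 49 / 82 = 49/82.

49/82


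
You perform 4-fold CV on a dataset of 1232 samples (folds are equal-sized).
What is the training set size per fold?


Each validation fold has 1232/4 = 308 samples. Training set = 1232 - 308 = 924.

924


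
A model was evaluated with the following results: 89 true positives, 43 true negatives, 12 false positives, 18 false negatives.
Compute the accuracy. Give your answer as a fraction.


Accuracy = (TP + TN) / (TP + TN + FP + FN) = (89 + 43) / 162 = 22/27.

22/27


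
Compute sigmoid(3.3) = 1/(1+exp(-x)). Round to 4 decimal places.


sigma(3.3) = 1/(1+e^(-3.3)) = 1/(1+0.036883) = 1/1.036883 = 0.9644.

0.9644


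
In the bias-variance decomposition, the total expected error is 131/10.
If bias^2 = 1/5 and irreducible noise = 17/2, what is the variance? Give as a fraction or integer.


Total error = bias^2 + variance + irreducible noise. So variance = 131/10 - 1/5 - 17/2 = 22/5.

22/5


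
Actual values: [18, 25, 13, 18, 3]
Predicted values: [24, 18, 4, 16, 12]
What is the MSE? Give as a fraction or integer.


MSE = (1/5) * ((18-24)^2=36 + (25-18)^2=49 + (13-4)^2=81 + (18-16)^2=4 + (3-12)^2=81). Sum = 251. MSE = 251/5.

251/5


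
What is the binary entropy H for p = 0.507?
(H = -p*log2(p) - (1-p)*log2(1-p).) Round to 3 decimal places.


H = -0.507*log2(0.507) - 0.493*log2(0.493) = 1.000.

1.000


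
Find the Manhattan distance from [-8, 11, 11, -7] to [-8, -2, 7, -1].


d = sum of absolute differences: |-8--8|=0 + |11--2|=13 + |11-7|=4 + |-7--1|=6 = 23.

23


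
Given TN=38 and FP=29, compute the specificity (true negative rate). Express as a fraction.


Specificity = TN / (TN + FP) = 38 / 67 = 38/67.

38/67


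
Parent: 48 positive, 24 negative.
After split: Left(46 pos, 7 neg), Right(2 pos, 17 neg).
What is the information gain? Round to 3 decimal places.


H(parent) = 0.9183. H(left) = 0.5631, H(right) = 0.4855. Weighted = (53/72)*0.5631 + (19/72)*0.4855 = 0.5426. IG = 0.9183 - 0.5426 = 0.3757, which rounds to 0.376.

0.376


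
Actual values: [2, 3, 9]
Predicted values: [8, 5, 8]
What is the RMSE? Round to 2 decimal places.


MSE = 13.6667. RMSE = sqrt(13.6667) = 3.70.

3.70


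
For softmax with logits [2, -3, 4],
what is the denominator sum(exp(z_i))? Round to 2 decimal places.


Denom = e^2=7.3891 + e^-3=0.0498 + e^4=54.5982. Sum = 62.0371, which rounds to 62.04.

62.04


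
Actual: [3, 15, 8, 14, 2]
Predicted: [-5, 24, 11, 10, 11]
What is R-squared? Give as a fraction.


Mean(y) = 42/5. SS_res = 251. SS_tot = 726/5. R^2 = 1 - 251/(726/5) = -529/726.

-529/726


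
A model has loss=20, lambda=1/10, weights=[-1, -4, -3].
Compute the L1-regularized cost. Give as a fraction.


L1 norm = sum(|w|) = 8. J = 20 + 1/10 * 8 = 104/5.

104/5


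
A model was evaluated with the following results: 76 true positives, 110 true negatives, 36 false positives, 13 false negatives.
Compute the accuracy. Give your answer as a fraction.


Accuracy = (TP + TN) / (TP + TN + FP + FN) = (76 + 110) / 235 = 186/235.

186/235


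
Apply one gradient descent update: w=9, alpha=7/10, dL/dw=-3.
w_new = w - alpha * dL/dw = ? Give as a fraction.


w_new = 9 - 7/10 * -3 = 9 - -21/10 = 111/10.

111/10


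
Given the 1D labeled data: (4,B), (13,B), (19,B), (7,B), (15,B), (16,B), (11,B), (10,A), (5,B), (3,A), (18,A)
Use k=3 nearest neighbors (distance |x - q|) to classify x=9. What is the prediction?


Distances: |4-9|=5, |13-9|=4, |19-9|=10, |7-9|=2, |15-9|=6, |16-9|=7, |11-9|=2, |10-9|=1, |5-9|=4, |3-9|=6, |18-9|=9. 3 nearest: (10,A), (7,B), (11,B). Counts: {'A': 1, 'B': 2}. Majority class: B.

B


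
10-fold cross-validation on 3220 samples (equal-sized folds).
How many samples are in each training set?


Each validation fold has 3220/10 = 322 samples. Training set = 3220 - 322 = 2898.

2898


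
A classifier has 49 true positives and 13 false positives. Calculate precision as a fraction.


Precision = TP / (TP + FP) = 49 / 62 = 49/62.

49/62


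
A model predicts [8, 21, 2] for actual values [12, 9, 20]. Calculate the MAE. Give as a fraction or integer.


MAE = (1/3) * (|12-8|=4 + |9-21|=12 + |20-2|=18). Sum = 34. MAE = 34/3.

34/3


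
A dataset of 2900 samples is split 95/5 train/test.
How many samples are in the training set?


Test set = 2900 * 5% = 145. Training set = 2900 - 145 = 2755.

2755


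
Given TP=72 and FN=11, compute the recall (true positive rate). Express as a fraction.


Recall = TP / (TP + FN) = 72 / 83 = 72/83.

72/83


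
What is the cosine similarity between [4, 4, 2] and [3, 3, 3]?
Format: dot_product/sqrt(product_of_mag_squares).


dot = 30. |a|^2 = 36, |b|^2 = 27. cos = 30/sqrt(972).

30/sqrt(972)


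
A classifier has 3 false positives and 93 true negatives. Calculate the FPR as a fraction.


FPR = FP / (FP + TN) = 3 / 96 = 1/32.

1/32


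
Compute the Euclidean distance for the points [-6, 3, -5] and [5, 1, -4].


d = sqrt(sum of squared differences). (-6-5)^2=121, (3-1)^2=4, (-5--4)^2=1. Sum = 126.

sqrt(126)


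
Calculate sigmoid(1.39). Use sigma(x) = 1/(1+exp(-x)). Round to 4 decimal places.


sigma(1.39) = 1/(1+e^(-1.39)) = 1/(1+0.249075) = 1/1.249075 = 0.8006.

0.8006


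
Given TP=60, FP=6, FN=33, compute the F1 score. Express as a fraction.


Precision = 60/66 = 10/11. Recall = 60/93 = 20/31. F1 = 2*P*R/(P+R) = 40/53.

40/53


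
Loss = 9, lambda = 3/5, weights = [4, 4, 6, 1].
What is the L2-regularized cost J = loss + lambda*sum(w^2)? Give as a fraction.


L2 sq norm = sum(w^2) = 69. J = 9 + 3/5 * 69 = 252/5.

252/5


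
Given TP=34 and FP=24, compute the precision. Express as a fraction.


Precision = TP / (TP + FP) = 34 / 58 = 17/29.

17/29


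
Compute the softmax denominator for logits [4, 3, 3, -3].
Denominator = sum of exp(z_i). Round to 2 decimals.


Denom = e^4=54.5982 + e^3=20.0855 + e^3=20.0855 + e^-3=0.0498. Sum = 94.8190, which rounds to 94.82.

94.82


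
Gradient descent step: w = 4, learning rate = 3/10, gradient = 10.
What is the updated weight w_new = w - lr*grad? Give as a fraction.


w_new = 4 - 3/10 * 10 = 4 - 3 = 1.

1


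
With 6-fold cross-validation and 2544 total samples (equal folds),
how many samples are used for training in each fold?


Each validation fold has 2544/6 = 424 samples. Training set = 2544 - 424 = 2120.

2120


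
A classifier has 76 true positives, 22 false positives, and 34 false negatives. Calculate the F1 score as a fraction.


Precision = 76/98 = 38/49. Recall = 76/110 = 38/55. F1 = 2*P*R/(P+R) = 19/26.

19/26


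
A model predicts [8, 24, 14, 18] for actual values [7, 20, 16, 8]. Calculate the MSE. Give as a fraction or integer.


MSE = (1/4) * ((7-8)^2=1 + (20-24)^2=16 + (16-14)^2=4 + (8-18)^2=100). Sum = 121. MSE = 121/4.

121/4


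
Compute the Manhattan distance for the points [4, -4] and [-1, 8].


d = sum of absolute differences: |4--1|=5 + |-4-8|=12 = 17.

17


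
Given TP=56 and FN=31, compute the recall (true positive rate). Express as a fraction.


Recall = TP / (TP + FN) = 56 / 87 = 56/87.

56/87


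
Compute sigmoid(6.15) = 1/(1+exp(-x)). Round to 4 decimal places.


sigma(6.15) = 1/(1+e^(-6.15)) = 1/(1+0.002133) = 1/1.002133 = 0.9979.

0.9979


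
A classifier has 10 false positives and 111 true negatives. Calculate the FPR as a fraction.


FPR = FP / (FP + TN) = 10 / 121 = 10/121.

10/121


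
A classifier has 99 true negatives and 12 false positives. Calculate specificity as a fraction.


Specificity = TN / (TN + FP) = 99 / 111 = 33/37.

33/37


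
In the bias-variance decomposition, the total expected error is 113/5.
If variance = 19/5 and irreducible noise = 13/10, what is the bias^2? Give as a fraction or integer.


Total error = bias^2 + variance + irreducible noise. So bias^2 = 113/5 - 19/5 - 13/10 = 35/2.

35/2


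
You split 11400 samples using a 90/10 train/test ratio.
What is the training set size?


Test set = 11400 * 10% = 1140. Training set = 11400 - 1140 = 10260.

10260


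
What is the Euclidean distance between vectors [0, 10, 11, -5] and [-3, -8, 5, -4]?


d = sqrt(sum of squared differences). (0--3)^2=9, (10--8)^2=324, (11-5)^2=36, (-5--4)^2=1. Sum = 370.

sqrt(370)


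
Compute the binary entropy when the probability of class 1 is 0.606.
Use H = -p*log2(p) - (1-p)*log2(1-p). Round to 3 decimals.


H = -0.606*log2(0.606) - 0.394*log2(0.394) = 0.967.

0.967


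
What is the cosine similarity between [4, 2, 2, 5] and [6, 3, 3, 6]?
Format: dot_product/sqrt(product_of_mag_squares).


dot = 66. |a|^2 = 49, |b|^2 = 90. cos = 66/sqrt(4410).

66/sqrt(4410)


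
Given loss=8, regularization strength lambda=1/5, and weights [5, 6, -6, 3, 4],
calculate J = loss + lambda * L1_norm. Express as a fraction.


L1 norm = sum(|w|) = 24. J = 8 + 1/5 * 24 = 64/5.

64/5


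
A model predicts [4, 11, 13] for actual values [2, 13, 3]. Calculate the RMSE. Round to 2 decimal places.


MSE = 36.0000. RMSE = sqrt(36.0000) = 6.00.

6.00


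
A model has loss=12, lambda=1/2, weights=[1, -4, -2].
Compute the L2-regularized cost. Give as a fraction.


L2 sq norm = sum(w^2) = 21. J = 12 + 1/2 * 21 = 45/2.

45/2


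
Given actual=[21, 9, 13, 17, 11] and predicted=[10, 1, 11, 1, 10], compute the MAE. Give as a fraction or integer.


MAE = (1/5) * (|21-10|=11 + |9-1|=8 + |13-11|=2 + |17-1|=16 + |11-10|=1). Sum = 38. MAE = 38/5.

38/5


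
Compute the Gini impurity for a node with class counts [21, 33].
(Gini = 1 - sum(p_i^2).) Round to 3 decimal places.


Total = 54. Proportions: 21/54, 33/54. sum(p_i^2) = 0.5247. Gini = 1 - 0.5247 = 0.4753, which rounds to 0.475.

0.475


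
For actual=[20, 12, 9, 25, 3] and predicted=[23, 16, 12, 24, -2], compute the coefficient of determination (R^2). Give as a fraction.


Mean(y) = 69/5. SS_res = 60. SS_tot = 1534/5. R^2 = 1 - 60/(1534/5) = 617/767.

617/767


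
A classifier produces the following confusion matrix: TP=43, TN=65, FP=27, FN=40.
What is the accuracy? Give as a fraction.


Accuracy = (TP + TN) / (TP + TN + FP + FN) = (43 + 65) / 175 = 108/175.

108/175


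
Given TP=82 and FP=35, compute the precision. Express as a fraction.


Precision = TP / (TP + FP) = 82 / 117 = 82/117.

82/117


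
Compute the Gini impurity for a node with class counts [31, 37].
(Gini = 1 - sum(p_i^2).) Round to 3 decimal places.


Total = 68. Proportions: 31/68, 37/68. sum(p_i^2) = 0.5039. Gini = 1 - 0.5039 = 0.4961, which rounds to 0.496.

0.496


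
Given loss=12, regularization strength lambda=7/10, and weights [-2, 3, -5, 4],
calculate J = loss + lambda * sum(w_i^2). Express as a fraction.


L2 sq norm = sum(w^2) = 54. J = 12 + 7/10 * 54 = 249/5.

249/5


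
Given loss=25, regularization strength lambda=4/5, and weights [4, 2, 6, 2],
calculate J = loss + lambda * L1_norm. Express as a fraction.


L1 norm = sum(|w|) = 14. J = 25 + 4/5 * 14 = 181/5.

181/5


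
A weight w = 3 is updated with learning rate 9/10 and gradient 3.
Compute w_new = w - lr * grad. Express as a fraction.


w_new = 3 - 9/10 * 3 = 3 - 27/10 = 3/10.

3/10


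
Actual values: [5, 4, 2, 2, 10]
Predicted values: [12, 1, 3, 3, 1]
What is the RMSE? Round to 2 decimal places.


MSE = 28.2000. RMSE = sqrt(28.2000) = 5.31.

5.31


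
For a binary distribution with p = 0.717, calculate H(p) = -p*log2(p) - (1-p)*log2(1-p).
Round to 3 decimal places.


H = -0.717*log2(0.717) - 0.283*log2(0.283) = 0.860.

0.860


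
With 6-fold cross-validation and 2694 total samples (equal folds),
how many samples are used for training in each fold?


Each validation fold has 2694/6 = 449 samples. Training set = 2694 - 449 = 2245.

2245


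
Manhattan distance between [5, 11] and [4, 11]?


d = sum of absolute differences: |5-4|=1 + |11-11|=0 = 1.

1


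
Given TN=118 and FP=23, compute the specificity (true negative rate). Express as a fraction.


Specificity = TN / (TN + FP) = 118 / 141 = 118/141.

118/141


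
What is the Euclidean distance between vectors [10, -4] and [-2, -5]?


d = sqrt(sum of squared differences). (10--2)^2=144, (-4--5)^2=1. Sum = 145.

sqrt(145)


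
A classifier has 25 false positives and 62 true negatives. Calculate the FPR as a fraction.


FPR = FP / (FP + TN) = 25 / 87 = 25/87.

25/87


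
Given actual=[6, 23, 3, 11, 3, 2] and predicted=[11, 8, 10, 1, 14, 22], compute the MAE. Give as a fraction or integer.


MAE = (1/6) * (|6-11|=5 + |23-8|=15 + |3-10|=7 + |11-1|=10 + |3-14|=11 + |2-22|=20). Sum = 68. MAE = 34/3.

34/3


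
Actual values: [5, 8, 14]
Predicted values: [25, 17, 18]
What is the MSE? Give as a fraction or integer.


MSE = (1/3) * ((5-25)^2=400 + (8-17)^2=81 + (14-18)^2=16). Sum = 497. MSE = 497/3.

497/3


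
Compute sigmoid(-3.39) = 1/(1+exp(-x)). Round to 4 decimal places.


sigma(-3.39) = 1/(1+e^(3.39)) = 1/(1+29.665952) = 1/30.665952 = 0.0326.

0.0326


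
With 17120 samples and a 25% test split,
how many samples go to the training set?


Test set = 17120 * 25% = 4280. Training set = 17120 - 4280 = 12840.

12840


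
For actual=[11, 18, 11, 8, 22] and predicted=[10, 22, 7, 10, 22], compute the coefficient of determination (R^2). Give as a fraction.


Mean(y) = 14. SS_res = 37. SS_tot = 134. R^2 = 1 - 37/(134) = 97/134.

97/134


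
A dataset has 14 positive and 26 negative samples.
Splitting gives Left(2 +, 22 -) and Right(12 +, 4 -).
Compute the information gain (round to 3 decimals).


H(parent) = 0.9341. H(left) = 0.4138, H(right) = 0.8113. Weighted = (24/40)*0.4138 + (16/40)*0.8113 = 0.5728. IG = 0.9341 - 0.5728 = 0.3613, which rounds to 0.361.

0.361


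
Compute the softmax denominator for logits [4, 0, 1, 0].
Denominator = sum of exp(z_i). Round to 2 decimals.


Denom = e^4=54.5982 + e^0=1.0000 + e^1=2.7183 + e^0=1.0000. Sum = 59.3165, which rounds to 59.32.

59.32


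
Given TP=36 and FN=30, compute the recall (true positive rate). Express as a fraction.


Recall = TP / (TP + FN) = 36 / 66 = 6/11.

6/11


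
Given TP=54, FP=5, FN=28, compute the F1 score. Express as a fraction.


Precision = 54/59 = 54/59. Recall = 54/82 = 27/41. F1 = 2*P*R/(P+R) = 36/47.

36/47


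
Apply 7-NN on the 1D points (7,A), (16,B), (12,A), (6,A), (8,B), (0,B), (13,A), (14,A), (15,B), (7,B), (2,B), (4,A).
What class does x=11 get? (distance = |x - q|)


Distances: |7-11|=4, |16-11|=5, |12-11|=1, |6-11|=5, |8-11|=3, |0-11|=11, |13-11|=2, |14-11|=3, |15-11|=4, |7-11|=4, |2-11|=9, |4-11|=7. 7 nearest: (12,A), (13,A), (14,A), (8,B), (7,A), (15,B), (7,B). Counts: {'A': 4, 'B': 3}. Majority class: A.

A


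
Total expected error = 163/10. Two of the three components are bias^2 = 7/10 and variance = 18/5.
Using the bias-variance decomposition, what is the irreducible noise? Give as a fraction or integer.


Total error = bias^2 + variance + irreducible noise. So irreducible noise = 163/10 - 7/10 - 18/5 = 12.

12


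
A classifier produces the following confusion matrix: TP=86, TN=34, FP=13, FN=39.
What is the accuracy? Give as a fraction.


Accuracy = (TP + TN) / (TP + TN + FP + FN) = (86 + 34) / 172 = 30/43.

30/43


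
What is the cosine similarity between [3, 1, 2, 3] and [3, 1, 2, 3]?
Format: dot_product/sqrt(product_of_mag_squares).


dot = 23. |a|^2 = 23, |b|^2 = 23. cos = 23/sqrt(529).

23/sqrt(529)


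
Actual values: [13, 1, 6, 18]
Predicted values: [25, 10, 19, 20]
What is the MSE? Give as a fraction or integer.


MSE = (1/4) * ((13-25)^2=144 + (1-10)^2=81 + (6-19)^2=169 + (18-20)^2=4). Sum = 398. MSE = 199/2.

199/2


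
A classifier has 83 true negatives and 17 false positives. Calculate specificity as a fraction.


Specificity = TN / (TN + FP) = 83 / 100 = 83/100.

83/100


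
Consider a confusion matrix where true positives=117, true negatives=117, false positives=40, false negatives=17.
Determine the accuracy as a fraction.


Accuracy = (TP + TN) / (TP + TN + FP + FN) = (117 + 117) / 291 = 78/97.

78/97


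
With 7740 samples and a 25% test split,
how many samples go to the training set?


Test set = 7740 * 25% = 1935. Training set = 7740 - 1935 = 5805.

5805


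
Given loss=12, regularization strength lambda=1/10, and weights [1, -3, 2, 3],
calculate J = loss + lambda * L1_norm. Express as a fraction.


L1 norm = sum(|w|) = 9. J = 12 + 1/10 * 9 = 129/10.

129/10


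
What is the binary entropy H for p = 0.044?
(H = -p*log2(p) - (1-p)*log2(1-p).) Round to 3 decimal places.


H = -0.044*log2(0.044) - 0.956*log2(0.956) = 0.260.

0.260


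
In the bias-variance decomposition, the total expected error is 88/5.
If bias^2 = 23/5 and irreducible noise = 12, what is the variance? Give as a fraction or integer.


Total error = bias^2 + variance + irreducible noise. So variance = 88/5 - 23/5 - 12 = 1.

1


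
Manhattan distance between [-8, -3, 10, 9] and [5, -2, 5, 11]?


d = sum of absolute differences: |-8-5|=13 + |-3--2|=1 + |10-5|=5 + |9-11|=2 = 21.

21


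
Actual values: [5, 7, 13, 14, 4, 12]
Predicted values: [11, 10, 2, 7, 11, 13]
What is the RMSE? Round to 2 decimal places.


MSE = 44.1667. RMSE = sqrt(44.1667) = 6.65.

6.65


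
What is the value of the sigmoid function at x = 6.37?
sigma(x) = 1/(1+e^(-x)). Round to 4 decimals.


sigma(6.37) = 1/(1+e^(-6.37)) = 1/(1+0.001712) = 1/1.001712 = 0.9983.

0.9983


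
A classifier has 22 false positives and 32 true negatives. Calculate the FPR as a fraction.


FPR = FP / (FP + TN) = 22 / 54 = 11/27.

11/27


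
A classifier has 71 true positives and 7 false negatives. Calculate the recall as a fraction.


Recall = TP / (TP + FN) = 71 / 78 = 71/78.

71/78


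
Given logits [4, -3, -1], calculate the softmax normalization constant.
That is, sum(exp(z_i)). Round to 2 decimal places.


Denom = e^4=54.5982 + e^-3=0.0498 + e^-1=0.3679. Sum = 55.0159, which rounds to 55.02.

55.02


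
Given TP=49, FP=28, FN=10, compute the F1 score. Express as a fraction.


Precision = 49/77 = 7/11. Recall = 49/59 = 49/59. F1 = 2*P*R/(P+R) = 49/68.

49/68


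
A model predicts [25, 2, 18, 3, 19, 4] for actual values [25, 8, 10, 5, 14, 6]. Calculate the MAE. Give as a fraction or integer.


MAE = (1/6) * (|25-25|=0 + |8-2|=6 + |10-18|=8 + |5-3|=2 + |14-19|=5 + |6-4|=2). Sum = 23. MAE = 23/6.

23/6


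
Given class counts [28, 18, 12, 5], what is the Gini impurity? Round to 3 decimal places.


Total = 63. Proportions: 28/63, 18/63, 12/63, 5/63. sum(p_i^2) = 0.3217. Gini = 1 - 0.3217 = 0.6783, which rounds to 0.678.

0.678


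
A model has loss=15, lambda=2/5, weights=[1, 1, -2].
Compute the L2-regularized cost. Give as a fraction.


L2 sq norm = sum(w^2) = 6. J = 15 + 2/5 * 6 = 87/5.

87/5


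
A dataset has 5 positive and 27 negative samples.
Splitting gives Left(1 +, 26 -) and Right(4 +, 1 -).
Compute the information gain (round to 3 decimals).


H(parent) = 0.6253. H(left) = 0.2285, H(right) = 0.7219. Weighted = (27/32)*0.2285 + (5/32)*0.7219 = 0.3056. IG = 0.6253 - 0.3056 = 0.3197, which rounds to 0.320.

0.320


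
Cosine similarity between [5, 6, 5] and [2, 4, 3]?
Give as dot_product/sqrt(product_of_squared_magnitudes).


dot = 49. |a|^2 = 86, |b|^2 = 29. cos = 49/sqrt(2494).

49/sqrt(2494)


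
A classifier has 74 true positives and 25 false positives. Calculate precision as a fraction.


Precision = TP / (TP + FP) = 74 / 99 = 74/99.

74/99


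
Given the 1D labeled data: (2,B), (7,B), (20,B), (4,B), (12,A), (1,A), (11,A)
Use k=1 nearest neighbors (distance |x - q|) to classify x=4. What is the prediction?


Distances: |2-4|=2, |7-4|=3, |20-4|=16, |4-4|=0, |12-4|=8, |1-4|=3, |11-4|=7. 1 nearest: (4,B). Counts: {'B': 1}. Majority class: B.

B


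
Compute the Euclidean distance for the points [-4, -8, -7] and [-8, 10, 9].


d = sqrt(sum of squared differences). (-4--8)^2=16, (-8-10)^2=324, (-7-9)^2=256. Sum = 596.

sqrt(596)


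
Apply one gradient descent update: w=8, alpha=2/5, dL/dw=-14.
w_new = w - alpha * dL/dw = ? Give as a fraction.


w_new = 8 - 2/5 * -14 = 8 - -28/5 = 68/5.

68/5


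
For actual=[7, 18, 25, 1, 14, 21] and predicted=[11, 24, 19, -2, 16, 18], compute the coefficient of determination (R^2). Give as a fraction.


Mean(y) = 43/3. SS_res = 110. SS_tot = 1210/3. R^2 = 1 - 110/(1210/3) = 8/11.

8/11


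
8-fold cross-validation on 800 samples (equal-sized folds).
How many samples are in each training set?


Each validation fold has 800/8 = 100 samples. Training set = 800 - 100 = 700.

700


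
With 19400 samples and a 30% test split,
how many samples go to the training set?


Test set = 19400 * 30% = 5820. Training set = 19400 - 5820 = 13580.

13580


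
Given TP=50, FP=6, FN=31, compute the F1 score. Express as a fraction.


Precision = 50/56 = 25/28. Recall = 50/81 = 50/81. F1 = 2*P*R/(P+R) = 100/137.

100/137


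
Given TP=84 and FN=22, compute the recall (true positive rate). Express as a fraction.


Recall = TP / (TP + FN) = 84 / 106 = 42/53.

42/53


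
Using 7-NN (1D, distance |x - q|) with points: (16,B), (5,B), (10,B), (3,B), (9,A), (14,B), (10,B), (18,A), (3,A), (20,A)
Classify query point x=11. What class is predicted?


Distances: |16-11|=5, |5-11|=6, |10-11|=1, |3-11|=8, |9-11|=2, |14-11|=3, |10-11|=1, |18-11|=7, |3-11|=8, |20-11|=9. 7 nearest: (10,B), (10,B), (9,A), (14,B), (16,B), (5,B), (18,A). Counts: {'B': 5, 'A': 2}. Majority class: B.

B


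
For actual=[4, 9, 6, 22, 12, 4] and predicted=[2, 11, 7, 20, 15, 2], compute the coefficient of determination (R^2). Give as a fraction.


Mean(y) = 19/2. SS_res = 26. SS_tot = 471/2. R^2 = 1 - 26/(471/2) = 419/471.

419/471


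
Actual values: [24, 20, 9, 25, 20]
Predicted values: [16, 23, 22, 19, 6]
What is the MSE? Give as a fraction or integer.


MSE = (1/5) * ((24-16)^2=64 + (20-23)^2=9 + (9-22)^2=169 + (25-19)^2=36 + (20-6)^2=196). Sum = 474. MSE = 474/5.

474/5


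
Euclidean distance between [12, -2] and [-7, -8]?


d = sqrt(sum of squared differences). (12--7)^2=361, (-2--8)^2=36. Sum = 397.

sqrt(397)


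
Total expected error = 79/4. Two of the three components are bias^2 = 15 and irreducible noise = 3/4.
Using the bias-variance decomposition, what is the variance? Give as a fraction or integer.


Total error = bias^2 + variance + irreducible noise. So variance = 79/4 - 15 - 3/4 = 4.

4
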